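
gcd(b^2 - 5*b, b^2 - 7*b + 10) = b - 5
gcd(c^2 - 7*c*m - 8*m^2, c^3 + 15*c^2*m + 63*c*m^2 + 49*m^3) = c + m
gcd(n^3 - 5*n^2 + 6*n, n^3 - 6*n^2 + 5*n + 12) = n - 3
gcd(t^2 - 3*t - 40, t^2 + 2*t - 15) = t + 5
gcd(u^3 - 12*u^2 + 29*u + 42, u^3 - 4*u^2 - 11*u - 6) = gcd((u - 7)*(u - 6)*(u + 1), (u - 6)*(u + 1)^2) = u^2 - 5*u - 6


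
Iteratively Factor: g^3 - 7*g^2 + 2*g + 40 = (g + 2)*(g^2 - 9*g + 20) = (g - 5)*(g + 2)*(g - 4)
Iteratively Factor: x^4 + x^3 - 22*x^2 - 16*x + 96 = (x - 4)*(x^3 + 5*x^2 - 2*x - 24) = (x - 4)*(x - 2)*(x^2 + 7*x + 12) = (x - 4)*(x - 2)*(x + 3)*(x + 4)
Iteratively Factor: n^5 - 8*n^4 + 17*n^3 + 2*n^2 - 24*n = (n)*(n^4 - 8*n^3 + 17*n^2 + 2*n - 24) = n*(n - 3)*(n^3 - 5*n^2 + 2*n + 8) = n*(n - 4)*(n - 3)*(n^2 - n - 2) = n*(n - 4)*(n - 3)*(n - 2)*(n + 1)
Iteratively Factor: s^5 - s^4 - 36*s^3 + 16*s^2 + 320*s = (s + 4)*(s^4 - 5*s^3 - 16*s^2 + 80*s) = (s + 4)^2*(s^3 - 9*s^2 + 20*s) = (s - 4)*(s + 4)^2*(s^2 - 5*s) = s*(s - 4)*(s + 4)^2*(s - 5)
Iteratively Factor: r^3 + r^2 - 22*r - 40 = (r - 5)*(r^2 + 6*r + 8) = (r - 5)*(r + 4)*(r + 2)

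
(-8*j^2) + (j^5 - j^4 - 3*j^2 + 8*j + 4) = j^5 - j^4 - 11*j^2 + 8*j + 4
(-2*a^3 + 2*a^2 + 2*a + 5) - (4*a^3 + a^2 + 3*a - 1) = -6*a^3 + a^2 - a + 6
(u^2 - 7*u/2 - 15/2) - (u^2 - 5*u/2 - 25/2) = 5 - u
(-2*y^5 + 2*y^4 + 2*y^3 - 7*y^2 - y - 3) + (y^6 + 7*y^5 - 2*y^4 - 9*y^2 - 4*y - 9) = y^6 + 5*y^5 + 2*y^3 - 16*y^2 - 5*y - 12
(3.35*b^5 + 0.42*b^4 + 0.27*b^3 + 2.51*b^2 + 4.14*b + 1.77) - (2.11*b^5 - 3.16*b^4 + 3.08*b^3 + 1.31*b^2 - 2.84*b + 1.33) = 1.24*b^5 + 3.58*b^4 - 2.81*b^3 + 1.2*b^2 + 6.98*b + 0.44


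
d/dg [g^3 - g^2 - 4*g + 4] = 3*g^2 - 2*g - 4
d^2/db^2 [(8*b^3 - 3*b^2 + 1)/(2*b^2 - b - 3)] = 20*(5*b^3 + 3*b^2 + 21*b - 2)/(8*b^6 - 12*b^5 - 30*b^4 + 35*b^3 + 45*b^2 - 27*b - 27)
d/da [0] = 0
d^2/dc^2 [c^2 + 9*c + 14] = 2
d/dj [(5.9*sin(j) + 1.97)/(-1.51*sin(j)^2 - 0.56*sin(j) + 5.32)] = (8.909*sin(j)^2 + 5.9494*sin(j) + 32.4912)*cos(j)/(2.2801*sin(j)^4 + 1.6912*sin(j)^3 - 15.7528*sin(j)^2 - 5.9584*sin(j) + 28.3024)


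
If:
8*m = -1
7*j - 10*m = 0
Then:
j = -5/28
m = -1/8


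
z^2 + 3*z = z*(z + 3)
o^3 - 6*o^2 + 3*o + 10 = (o - 5)*(o - 2)*(o + 1)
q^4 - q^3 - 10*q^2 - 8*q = q*(q - 4)*(q + 1)*(q + 2)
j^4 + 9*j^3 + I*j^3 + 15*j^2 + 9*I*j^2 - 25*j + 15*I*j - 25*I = (j - 1)*(j + 5)^2*(j + I)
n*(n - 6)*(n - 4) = n^3 - 10*n^2 + 24*n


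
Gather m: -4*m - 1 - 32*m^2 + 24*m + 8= -32*m^2 + 20*m + 7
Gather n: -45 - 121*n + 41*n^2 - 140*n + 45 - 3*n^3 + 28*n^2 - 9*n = -3*n^3 + 69*n^2 - 270*n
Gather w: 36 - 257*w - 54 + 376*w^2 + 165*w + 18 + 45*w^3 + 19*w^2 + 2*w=45*w^3 + 395*w^2 - 90*w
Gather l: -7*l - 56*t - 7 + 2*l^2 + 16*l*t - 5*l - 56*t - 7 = 2*l^2 + l*(16*t - 12) - 112*t - 14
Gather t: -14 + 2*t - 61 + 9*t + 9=11*t - 66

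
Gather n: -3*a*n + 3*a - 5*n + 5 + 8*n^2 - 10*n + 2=3*a + 8*n^2 + n*(-3*a - 15) + 7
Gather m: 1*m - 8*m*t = m*(1 - 8*t)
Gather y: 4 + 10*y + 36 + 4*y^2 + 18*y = 4*y^2 + 28*y + 40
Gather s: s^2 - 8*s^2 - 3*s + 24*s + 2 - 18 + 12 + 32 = -7*s^2 + 21*s + 28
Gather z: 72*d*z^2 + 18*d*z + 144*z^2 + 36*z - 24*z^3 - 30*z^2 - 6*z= -24*z^3 + z^2*(72*d + 114) + z*(18*d + 30)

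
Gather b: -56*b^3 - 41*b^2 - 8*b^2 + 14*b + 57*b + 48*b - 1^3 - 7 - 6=-56*b^3 - 49*b^2 + 119*b - 14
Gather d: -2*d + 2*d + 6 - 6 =0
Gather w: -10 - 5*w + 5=-5*w - 5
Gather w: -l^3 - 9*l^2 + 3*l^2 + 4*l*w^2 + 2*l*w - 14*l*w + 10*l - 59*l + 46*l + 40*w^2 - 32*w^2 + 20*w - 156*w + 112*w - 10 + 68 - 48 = -l^3 - 6*l^2 - 3*l + w^2*(4*l + 8) + w*(-12*l - 24) + 10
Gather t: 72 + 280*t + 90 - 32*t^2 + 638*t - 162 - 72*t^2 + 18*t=-104*t^2 + 936*t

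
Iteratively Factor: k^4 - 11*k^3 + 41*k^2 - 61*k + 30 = (k - 2)*(k^3 - 9*k^2 + 23*k - 15) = (k - 5)*(k - 2)*(k^2 - 4*k + 3) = (k - 5)*(k - 2)*(k - 1)*(k - 3)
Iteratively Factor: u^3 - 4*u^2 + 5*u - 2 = (u - 2)*(u^2 - 2*u + 1) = (u - 2)*(u - 1)*(u - 1)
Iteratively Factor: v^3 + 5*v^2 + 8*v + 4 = (v + 2)*(v^2 + 3*v + 2) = (v + 1)*(v + 2)*(v + 2)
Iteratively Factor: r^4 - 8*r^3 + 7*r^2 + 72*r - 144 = (r - 3)*(r^3 - 5*r^2 - 8*r + 48) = (r - 3)*(r + 3)*(r^2 - 8*r + 16) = (r - 4)*(r - 3)*(r + 3)*(r - 4)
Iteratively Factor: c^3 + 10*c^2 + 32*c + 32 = (c + 2)*(c^2 + 8*c + 16) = (c + 2)*(c + 4)*(c + 4)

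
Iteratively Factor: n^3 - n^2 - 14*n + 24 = (n - 2)*(n^2 + n - 12) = (n - 3)*(n - 2)*(n + 4)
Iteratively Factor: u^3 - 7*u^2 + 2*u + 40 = (u - 5)*(u^2 - 2*u - 8) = (u - 5)*(u - 4)*(u + 2)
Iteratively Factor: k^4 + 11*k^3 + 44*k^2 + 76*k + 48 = (k + 3)*(k^3 + 8*k^2 + 20*k + 16) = (k + 3)*(k + 4)*(k^2 + 4*k + 4) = (k + 2)*(k + 3)*(k + 4)*(k + 2)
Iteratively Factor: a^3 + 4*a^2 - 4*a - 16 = (a + 4)*(a^2 - 4) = (a - 2)*(a + 4)*(a + 2)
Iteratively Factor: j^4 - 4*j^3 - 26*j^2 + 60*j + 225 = (j - 5)*(j^3 + j^2 - 21*j - 45) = (j - 5)*(j + 3)*(j^2 - 2*j - 15) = (j - 5)^2*(j + 3)*(j + 3)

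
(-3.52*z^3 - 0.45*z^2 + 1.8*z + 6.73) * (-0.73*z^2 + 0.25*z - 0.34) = 2.5696*z^5 - 0.5515*z^4 - 0.2297*z^3 - 4.3099*z^2 + 1.0705*z - 2.2882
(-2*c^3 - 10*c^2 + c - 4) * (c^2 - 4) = -2*c^5 - 10*c^4 + 9*c^3 + 36*c^2 - 4*c + 16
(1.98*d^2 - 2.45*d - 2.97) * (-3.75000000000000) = -7.425*d^2 + 9.1875*d + 11.1375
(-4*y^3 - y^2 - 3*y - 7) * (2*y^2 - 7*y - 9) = -8*y^5 + 26*y^4 + 37*y^3 + 16*y^2 + 76*y + 63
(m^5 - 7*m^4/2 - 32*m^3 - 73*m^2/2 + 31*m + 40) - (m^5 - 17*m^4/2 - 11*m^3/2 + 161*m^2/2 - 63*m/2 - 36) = 5*m^4 - 53*m^3/2 - 117*m^2 + 125*m/2 + 76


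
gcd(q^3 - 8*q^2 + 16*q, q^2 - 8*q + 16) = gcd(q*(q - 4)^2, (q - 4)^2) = q^2 - 8*q + 16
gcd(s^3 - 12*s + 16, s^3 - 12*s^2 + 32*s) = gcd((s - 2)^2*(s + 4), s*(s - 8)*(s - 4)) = 1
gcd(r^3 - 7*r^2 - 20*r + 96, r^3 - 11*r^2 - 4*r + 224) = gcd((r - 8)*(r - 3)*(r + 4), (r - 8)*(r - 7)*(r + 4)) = r^2 - 4*r - 32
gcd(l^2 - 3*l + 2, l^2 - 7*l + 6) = l - 1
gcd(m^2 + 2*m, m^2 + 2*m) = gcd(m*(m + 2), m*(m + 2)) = m^2 + 2*m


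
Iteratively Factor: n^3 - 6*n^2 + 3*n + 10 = (n - 2)*(n^2 - 4*n - 5) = (n - 5)*(n - 2)*(n + 1)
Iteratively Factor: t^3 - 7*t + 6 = (t - 1)*(t^2 + t - 6) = (t - 1)*(t + 3)*(t - 2)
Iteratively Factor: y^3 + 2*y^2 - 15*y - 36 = (y - 4)*(y^2 + 6*y + 9) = (y - 4)*(y + 3)*(y + 3)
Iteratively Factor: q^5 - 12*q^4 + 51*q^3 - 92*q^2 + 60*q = (q - 5)*(q^4 - 7*q^3 + 16*q^2 - 12*q) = (q - 5)*(q - 2)*(q^3 - 5*q^2 + 6*q) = (q - 5)*(q - 3)*(q - 2)*(q^2 - 2*q) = q*(q - 5)*(q - 3)*(q - 2)*(q - 2)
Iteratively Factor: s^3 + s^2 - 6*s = (s)*(s^2 + s - 6) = s*(s + 3)*(s - 2)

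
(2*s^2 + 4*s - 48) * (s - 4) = 2*s^3 - 4*s^2 - 64*s + 192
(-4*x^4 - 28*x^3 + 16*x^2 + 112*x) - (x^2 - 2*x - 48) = -4*x^4 - 28*x^3 + 15*x^2 + 114*x + 48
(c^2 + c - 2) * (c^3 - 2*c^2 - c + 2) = c^5 - c^4 - 5*c^3 + 5*c^2 + 4*c - 4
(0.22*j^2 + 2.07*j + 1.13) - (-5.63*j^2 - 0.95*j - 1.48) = 5.85*j^2 + 3.02*j + 2.61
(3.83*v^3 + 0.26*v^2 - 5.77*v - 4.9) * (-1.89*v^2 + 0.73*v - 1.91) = -7.2387*v^5 + 2.3045*v^4 + 3.7798*v^3 + 4.5523*v^2 + 7.4437*v + 9.359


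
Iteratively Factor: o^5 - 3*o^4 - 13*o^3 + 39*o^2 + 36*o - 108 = (o - 3)*(o^4 - 13*o^2 + 36) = (o - 3)*(o + 3)*(o^3 - 3*o^2 - 4*o + 12) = (o - 3)*(o - 2)*(o + 3)*(o^2 - o - 6) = (o - 3)^2*(o - 2)*(o + 3)*(o + 2)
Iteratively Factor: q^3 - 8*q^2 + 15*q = (q)*(q^2 - 8*q + 15) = q*(q - 5)*(q - 3)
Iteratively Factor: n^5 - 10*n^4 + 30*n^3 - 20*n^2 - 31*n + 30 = (n - 3)*(n^4 - 7*n^3 + 9*n^2 + 7*n - 10) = (n - 3)*(n - 1)*(n^3 - 6*n^2 + 3*n + 10) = (n - 5)*(n - 3)*(n - 1)*(n^2 - n - 2) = (n - 5)*(n - 3)*(n - 2)*(n - 1)*(n + 1)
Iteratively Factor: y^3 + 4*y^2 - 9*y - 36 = (y + 4)*(y^2 - 9) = (y - 3)*(y + 4)*(y + 3)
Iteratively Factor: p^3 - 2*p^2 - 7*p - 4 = (p - 4)*(p^2 + 2*p + 1) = (p - 4)*(p + 1)*(p + 1)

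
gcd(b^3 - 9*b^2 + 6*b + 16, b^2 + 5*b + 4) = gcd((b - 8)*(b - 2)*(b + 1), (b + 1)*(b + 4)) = b + 1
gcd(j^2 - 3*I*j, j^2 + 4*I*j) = j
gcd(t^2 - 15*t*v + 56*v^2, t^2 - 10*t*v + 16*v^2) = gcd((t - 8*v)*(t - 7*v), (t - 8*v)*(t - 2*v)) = t - 8*v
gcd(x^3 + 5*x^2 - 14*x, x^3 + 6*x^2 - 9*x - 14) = x^2 + 5*x - 14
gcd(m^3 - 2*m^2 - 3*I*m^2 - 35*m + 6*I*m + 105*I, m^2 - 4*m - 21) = m - 7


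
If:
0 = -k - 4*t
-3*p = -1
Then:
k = -4*t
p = 1/3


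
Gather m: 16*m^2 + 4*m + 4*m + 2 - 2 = 16*m^2 + 8*m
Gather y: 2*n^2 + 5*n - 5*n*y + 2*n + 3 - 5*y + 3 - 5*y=2*n^2 + 7*n + y*(-5*n - 10) + 6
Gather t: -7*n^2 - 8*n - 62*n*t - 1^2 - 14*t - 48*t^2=-7*n^2 - 8*n - 48*t^2 + t*(-62*n - 14) - 1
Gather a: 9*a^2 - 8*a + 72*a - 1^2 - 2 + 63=9*a^2 + 64*a + 60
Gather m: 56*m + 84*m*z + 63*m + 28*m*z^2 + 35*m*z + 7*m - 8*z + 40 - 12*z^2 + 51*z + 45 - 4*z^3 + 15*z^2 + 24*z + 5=m*(28*z^2 + 119*z + 126) - 4*z^3 + 3*z^2 + 67*z + 90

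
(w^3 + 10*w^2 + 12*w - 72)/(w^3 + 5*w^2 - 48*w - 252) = (w - 2)/(w - 7)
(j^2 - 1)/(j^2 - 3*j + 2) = (j + 1)/(j - 2)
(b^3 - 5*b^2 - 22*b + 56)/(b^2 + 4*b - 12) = (b^2 - 3*b - 28)/(b + 6)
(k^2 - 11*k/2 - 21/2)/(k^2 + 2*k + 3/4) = 2*(k - 7)/(2*k + 1)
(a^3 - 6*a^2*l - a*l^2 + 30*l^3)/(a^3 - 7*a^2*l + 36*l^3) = (a - 5*l)/(a - 6*l)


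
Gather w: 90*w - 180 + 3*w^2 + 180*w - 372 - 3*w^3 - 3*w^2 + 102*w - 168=-3*w^3 + 372*w - 720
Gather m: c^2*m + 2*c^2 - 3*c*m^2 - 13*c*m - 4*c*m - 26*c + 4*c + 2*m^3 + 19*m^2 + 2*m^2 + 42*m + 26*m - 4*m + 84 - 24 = 2*c^2 - 22*c + 2*m^3 + m^2*(21 - 3*c) + m*(c^2 - 17*c + 64) + 60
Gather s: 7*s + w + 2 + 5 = 7*s + w + 7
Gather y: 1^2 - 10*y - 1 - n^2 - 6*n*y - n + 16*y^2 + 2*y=-n^2 - n + 16*y^2 + y*(-6*n - 8)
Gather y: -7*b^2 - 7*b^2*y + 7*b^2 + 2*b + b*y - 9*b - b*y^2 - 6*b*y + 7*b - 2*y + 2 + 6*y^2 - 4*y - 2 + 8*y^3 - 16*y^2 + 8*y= 8*y^3 + y^2*(-b - 10) + y*(-7*b^2 - 5*b + 2)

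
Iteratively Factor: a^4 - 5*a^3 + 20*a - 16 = (a - 4)*(a^3 - a^2 - 4*a + 4) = (a - 4)*(a - 2)*(a^2 + a - 2) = (a - 4)*(a - 2)*(a + 2)*(a - 1)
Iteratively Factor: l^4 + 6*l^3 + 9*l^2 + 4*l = (l + 1)*(l^3 + 5*l^2 + 4*l) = (l + 1)*(l + 4)*(l^2 + l) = l*(l + 1)*(l + 4)*(l + 1)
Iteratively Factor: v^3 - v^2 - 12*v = (v - 4)*(v^2 + 3*v) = (v - 4)*(v + 3)*(v)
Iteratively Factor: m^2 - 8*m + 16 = (m - 4)*(m - 4)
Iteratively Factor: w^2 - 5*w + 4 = (w - 4)*(w - 1)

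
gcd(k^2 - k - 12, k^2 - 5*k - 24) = k + 3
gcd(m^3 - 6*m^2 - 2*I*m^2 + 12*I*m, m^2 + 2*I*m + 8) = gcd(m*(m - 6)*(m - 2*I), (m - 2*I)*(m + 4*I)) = m - 2*I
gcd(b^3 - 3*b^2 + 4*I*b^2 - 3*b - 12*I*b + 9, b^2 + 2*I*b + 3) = b + 3*I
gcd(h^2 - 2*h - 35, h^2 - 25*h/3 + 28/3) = h - 7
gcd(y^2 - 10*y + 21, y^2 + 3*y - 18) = y - 3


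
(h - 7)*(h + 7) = h^2 - 49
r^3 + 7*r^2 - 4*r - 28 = (r - 2)*(r + 2)*(r + 7)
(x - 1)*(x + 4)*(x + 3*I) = x^3 + 3*x^2 + 3*I*x^2 - 4*x + 9*I*x - 12*I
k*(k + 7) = k^2 + 7*k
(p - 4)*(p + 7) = p^2 + 3*p - 28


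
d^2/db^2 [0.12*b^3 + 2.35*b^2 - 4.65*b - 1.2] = 0.72*b + 4.7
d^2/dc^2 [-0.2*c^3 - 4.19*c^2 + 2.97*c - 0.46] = -1.2*c - 8.38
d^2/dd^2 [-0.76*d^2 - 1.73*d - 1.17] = -1.52000000000000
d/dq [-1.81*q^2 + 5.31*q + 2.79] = 5.31 - 3.62*q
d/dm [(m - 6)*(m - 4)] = 2*m - 10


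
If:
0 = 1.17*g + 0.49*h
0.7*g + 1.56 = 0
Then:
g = -2.23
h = 5.32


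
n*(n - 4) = n^2 - 4*n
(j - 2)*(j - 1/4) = j^2 - 9*j/4 + 1/2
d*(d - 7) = d^2 - 7*d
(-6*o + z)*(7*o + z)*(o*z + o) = -42*o^3*z - 42*o^3 + o^2*z^2 + o^2*z + o*z^3 + o*z^2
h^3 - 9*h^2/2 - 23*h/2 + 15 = (h - 6)*(h - 1)*(h + 5/2)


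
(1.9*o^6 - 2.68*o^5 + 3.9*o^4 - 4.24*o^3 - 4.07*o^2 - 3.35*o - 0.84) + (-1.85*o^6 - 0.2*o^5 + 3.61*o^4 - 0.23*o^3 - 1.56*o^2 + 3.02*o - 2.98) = 0.0499999999999998*o^6 - 2.88*o^5 + 7.51*o^4 - 4.47*o^3 - 5.63*o^2 - 0.33*o - 3.82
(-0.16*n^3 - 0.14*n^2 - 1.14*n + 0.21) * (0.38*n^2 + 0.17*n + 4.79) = -0.0608*n^5 - 0.0804*n^4 - 1.2234*n^3 - 0.7846*n^2 - 5.4249*n + 1.0059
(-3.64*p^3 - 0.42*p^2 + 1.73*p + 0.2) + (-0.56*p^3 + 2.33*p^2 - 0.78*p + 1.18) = -4.2*p^3 + 1.91*p^2 + 0.95*p + 1.38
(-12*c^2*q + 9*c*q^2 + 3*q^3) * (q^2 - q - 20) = -12*c^2*q^3 + 12*c^2*q^2 + 240*c^2*q + 9*c*q^4 - 9*c*q^3 - 180*c*q^2 + 3*q^5 - 3*q^4 - 60*q^3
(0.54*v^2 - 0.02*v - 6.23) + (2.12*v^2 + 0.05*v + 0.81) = 2.66*v^2 + 0.03*v - 5.42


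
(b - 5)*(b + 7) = b^2 + 2*b - 35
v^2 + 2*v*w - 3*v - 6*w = (v - 3)*(v + 2*w)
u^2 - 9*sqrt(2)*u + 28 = (u - 7*sqrt(2))*(u - 2*sqrt(2))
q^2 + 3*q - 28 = (q - 4)*(q + 7)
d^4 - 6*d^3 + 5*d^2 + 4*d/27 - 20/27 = (d - 5)*(d - 2/3)^2*(d + 1/3)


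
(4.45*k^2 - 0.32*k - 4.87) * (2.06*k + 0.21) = 9.167*k^3 + 0.2753*k^2 - 10.0994*k - 1.0227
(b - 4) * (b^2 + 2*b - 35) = b^3 - 2*b^2 - 43*b + 140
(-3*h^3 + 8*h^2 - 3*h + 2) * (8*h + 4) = -24*h^4 + 52*h^3 + 8*h^2 + 4*h + 8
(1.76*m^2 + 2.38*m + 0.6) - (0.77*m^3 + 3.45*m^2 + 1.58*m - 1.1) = -0.77*m^3 - 1.69*m^2 + 0.8*m + 1.7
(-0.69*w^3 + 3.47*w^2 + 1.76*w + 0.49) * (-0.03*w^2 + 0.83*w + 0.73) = 0.0207*w^5 - 0.6768*w^4 + 2.3236*w^3 + 3.9792*w^2 + 1.6915*w + 0.3577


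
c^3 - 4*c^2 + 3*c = c*(c - 3)*(c - 1)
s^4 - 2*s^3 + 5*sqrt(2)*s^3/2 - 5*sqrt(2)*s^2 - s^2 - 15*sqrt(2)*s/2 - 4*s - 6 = (s - 3)*(s + 1)*(s + sqrt(2)/2)*(s + 2*sqrt(2))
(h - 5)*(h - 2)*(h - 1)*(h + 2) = h^4 - 6*h^3 + h^2 + 24*h - 20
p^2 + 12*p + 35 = (p + 5)*(p + 7)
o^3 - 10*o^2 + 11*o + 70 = (o - 7)*(o - 5)*(o + 2)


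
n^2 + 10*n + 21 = (n + 3)*(n + 7)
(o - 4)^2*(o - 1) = o^3 - 9*o^2 + 24*o - 16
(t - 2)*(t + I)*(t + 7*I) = t^3 - 2*t^2 + 8*I*t^2 - 7*t - 16*I*t + 14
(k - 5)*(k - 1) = k^2 - 6*k + 5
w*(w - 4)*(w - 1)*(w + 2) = w^4 - 3*w^3 - 6*w^2 + 8*w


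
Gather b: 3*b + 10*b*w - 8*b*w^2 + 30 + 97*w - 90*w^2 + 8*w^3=b*(-8*w^2 + 10*w + 3) + 8*w^3 - 90*w^2 + 97*w + 30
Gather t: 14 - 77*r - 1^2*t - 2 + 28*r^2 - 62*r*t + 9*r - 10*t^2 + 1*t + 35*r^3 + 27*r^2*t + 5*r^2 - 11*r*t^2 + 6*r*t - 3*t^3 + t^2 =35*r^3 + 33*r^2 - 68*r - 3*t^3 + t^2*(-11*r - 9) + t*(27*r^2 - 56*r) + 12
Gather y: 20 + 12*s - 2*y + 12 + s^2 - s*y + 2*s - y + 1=s^2 + 14*s + y*(-s - 3) + 33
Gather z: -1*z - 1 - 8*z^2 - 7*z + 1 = -8*z^2 - 8*z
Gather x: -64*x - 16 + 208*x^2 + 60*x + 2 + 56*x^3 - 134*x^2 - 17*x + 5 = 56*x^3 + 74*x^2 - 21*x - 9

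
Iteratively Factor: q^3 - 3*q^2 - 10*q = (q)*(q^2 - 3*q - 10) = q*(q + 2)*(q - 5)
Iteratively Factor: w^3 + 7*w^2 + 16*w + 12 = (w + 3)*(w^2 + 4*w + 4) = (w + 2)*(w + 3)*(w + 2)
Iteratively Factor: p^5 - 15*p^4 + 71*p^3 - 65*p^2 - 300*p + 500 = (p - 5)*(p^4 - 10*p^3 + 21*p^2 + 40*p - 100) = (p - 5)*(p + 2)*(p^3 - 12*p^2 + 45*p - 50) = (p - 5)*(p - 2)*(p + 2)*(p^2 - 10*p + 25) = (p - 5)^2*(p - 2)*(p + 2)*(p - 5)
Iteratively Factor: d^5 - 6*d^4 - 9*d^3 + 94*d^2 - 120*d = (d - 5)*(d^4 - d^3 - 14*d^2 + 24*d) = (d - 5)*(d - 2)*(d^3 + d^2 - 12*d) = (d - 5)*(d - 3)*(d - 2)*(d^2 + 4*d) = (d - 5)*(d - 3)*(d - 2)*(d + 4)*(d)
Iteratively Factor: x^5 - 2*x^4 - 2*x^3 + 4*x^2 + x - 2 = (x - 2)*(x^4 - 2*x^2 + 1) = (x - 2)*(x - 1)*(x^3 + x^2 - x - 1) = (x - 2)*(x - 1)*(x + 1)*(x^2 - 1) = (x - 2)*(x - 1)*(x + 1)^2*(x - 1)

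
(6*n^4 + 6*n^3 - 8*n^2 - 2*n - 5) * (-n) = -6*n^5 - 6*n^4 + 8*n^3 + 2*n^2 + 5*n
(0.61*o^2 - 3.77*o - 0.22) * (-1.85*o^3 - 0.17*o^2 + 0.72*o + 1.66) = -1.1285*o^5 + 6.8708*o^4 + 1.4871*o^3 - 1.6644*o^2 - 6.4166*o - 0.3652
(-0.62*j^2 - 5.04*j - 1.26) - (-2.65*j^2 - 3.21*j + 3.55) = 2.03*j^2 - 1.83*j - 4.81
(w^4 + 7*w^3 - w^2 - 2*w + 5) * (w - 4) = w^5 + 3*w^4 - 29*w^3 + 2*w^2 + 13*w - 20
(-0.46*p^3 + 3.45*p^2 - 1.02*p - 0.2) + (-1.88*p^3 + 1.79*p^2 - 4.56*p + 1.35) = -2.34*p^3 + 5.24*p^2 - 5.58*p + 1.15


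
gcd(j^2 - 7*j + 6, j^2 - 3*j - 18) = j - 6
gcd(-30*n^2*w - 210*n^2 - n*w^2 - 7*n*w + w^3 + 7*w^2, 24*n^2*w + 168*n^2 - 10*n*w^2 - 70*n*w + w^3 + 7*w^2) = -6*n*w - 42*n + w^2 + 7*w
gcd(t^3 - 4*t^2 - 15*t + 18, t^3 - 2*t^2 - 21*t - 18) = t^2 - 3*t - 18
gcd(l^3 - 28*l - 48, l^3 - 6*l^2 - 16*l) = l + 2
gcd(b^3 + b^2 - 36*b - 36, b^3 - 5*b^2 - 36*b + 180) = b^2 - 36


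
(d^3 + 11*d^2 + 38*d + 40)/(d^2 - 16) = (d^2 + 7*d + 10)/(d - 4)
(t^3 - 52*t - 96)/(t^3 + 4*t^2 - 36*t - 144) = (t^2 - 6*t - 16)/(t^2 - 2*t - 24)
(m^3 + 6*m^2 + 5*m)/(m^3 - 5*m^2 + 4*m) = (m^2 + 6*m + 5)/(m^2 - 5*m + 4)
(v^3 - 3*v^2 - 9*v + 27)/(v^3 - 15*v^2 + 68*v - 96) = (v^2 - 9)/(v^2 - 12*v + 32)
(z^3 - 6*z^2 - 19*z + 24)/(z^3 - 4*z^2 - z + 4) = (z^2 - 5*z - 24)/(z^2 - 3*z - 4)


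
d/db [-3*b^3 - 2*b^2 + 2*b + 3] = -9*b^2 - 4*b + 2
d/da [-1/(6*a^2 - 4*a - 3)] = 4*(3*a - 1)/(-6*a^2 + 4*a + 3)^2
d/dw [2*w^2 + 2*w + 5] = 4*w + 2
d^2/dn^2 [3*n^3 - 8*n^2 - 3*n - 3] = 18*n - 16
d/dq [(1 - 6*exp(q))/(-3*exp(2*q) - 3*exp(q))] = (-6*exp(2*q) + 2*exp(q) + 1)*exp(-q)/(3*(exp(2*q) + 2*exp(q) + 1))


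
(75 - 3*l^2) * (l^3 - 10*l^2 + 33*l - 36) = -3*l^5 + 30*l^4 - 24*l^3 - 642*l^2 + 2475*l - 2700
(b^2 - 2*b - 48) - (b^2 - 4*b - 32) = 2*b - 16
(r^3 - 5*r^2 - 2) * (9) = 9*r^3 - 45*r^2 - 18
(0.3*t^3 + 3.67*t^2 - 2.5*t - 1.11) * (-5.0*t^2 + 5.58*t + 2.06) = -1.5*t^5 - 16.676*t^4 + 33.5966*t^3 - 0.839799999999999*t^2 - 11.3438*t - 2.2866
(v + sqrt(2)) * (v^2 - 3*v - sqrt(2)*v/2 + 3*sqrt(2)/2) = v^3 - 3*v^2 + sqrt(2)*v^2/2 - 3*sqrt(2)*v/2 - v + 3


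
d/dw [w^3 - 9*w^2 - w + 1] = 3*w^2 - 18*w - 1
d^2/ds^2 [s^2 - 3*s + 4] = 2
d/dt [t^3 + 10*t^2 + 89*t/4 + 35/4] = 3*t^2 + 20*t + 89/4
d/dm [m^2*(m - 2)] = m*(3*m - 4)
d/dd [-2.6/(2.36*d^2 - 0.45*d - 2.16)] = (12.272*d - 1.17)/(-2.36*d^2 + 0.45*d + 2.16)^2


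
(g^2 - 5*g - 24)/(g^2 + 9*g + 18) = (g - 8)/(g + 6)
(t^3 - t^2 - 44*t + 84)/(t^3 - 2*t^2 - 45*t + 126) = (t - 2)/(t - 3)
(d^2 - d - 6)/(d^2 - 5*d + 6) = (d + 2)/(d - 2)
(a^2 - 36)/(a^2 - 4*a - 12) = (a + 6)/(a + 2)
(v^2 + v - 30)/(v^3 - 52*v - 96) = (v - 5)/(v^2 - 6*v - 16)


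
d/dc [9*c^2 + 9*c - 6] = 18*c + 9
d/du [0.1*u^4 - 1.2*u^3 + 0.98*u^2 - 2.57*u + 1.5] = 0.4*u^3 - 3.6*u^2 + 1.96*u - 2.57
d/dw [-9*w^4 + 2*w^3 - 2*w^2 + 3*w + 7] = -36*w^3 + 6*w^2 - 4*w + 3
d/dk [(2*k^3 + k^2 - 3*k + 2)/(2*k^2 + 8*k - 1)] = (4*k^4 + 32*k^3 + 8*k^2 - 10*k - 13)/(4*k^4 + 32*k^3 + 60*k^2 - 16*k + 1)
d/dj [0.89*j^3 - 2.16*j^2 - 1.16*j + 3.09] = 2.67*j^2 - 4.32*j - 1.16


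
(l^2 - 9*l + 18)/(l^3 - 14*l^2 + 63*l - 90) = 1/(l - 5)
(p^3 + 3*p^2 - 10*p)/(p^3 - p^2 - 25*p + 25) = p*(p - 2)/(p^2 - 6*p + 5)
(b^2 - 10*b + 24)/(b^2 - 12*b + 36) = (b - 4)/(b - 6)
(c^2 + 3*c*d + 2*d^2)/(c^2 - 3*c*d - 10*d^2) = (c + d)/(c - 5*d)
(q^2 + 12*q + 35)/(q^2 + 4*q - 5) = (q + 7)/(q - 1)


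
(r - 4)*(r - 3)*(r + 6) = r^3 - r^2 - 30*r + 72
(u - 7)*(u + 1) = u^2 - 6*u - 7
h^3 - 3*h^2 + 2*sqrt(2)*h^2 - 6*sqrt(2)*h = h*(h - 3)*(h + 2*sqrt(2))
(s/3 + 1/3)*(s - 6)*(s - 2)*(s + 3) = s^4/3 - 4*s^3/3 - 17*s^2/3 + 8*s + 12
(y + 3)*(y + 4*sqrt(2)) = y^2 + 3*y + 4*sqrt(2)*y + 12*sqrt(2)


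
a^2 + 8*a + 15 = (a + 3)*(a + 5)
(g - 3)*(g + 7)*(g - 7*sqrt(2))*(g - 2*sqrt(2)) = g^4 - 9*sqrt(2)*g^3 + 4*g^3 - 36*sqrt(2)*g^2 + 7*g^2 + 112*g + 189*sqrt(2)*g - 588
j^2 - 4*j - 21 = (j - 7)*(j + 3)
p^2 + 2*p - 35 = (p - 5)*(p + 7)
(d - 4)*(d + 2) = d^2 - 2*d - 8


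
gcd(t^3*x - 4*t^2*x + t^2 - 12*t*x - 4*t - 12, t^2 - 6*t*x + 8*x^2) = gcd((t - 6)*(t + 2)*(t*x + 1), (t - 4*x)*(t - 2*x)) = 1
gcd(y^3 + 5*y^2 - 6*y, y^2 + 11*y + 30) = y + 6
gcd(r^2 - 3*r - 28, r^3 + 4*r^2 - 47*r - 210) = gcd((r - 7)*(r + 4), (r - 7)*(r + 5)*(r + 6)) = r - 7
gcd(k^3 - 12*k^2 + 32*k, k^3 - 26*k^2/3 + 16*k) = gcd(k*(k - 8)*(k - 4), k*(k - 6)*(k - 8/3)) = k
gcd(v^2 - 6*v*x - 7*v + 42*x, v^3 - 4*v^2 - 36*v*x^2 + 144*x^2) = -v + 6*x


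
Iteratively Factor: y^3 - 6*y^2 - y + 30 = (y + 2)*(y^2 - 8*y + 15) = (y - 3)*(y + 2)*(y - 5)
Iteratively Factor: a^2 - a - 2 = (a - 2)*(a + 1)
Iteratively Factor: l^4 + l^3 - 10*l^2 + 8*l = (l)*(l^3 + l^2 - 10*l + 8) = l*(l + 4)*(l^2 - 3*l + 2) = l*(l - 2)*(l + 4)*(l - 1)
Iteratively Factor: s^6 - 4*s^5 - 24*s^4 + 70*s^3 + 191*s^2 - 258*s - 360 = (s + 3)*(s^5 - 7*s^4 - 3*s^3 + 79*s^2 - 46*s - 120) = (s - 4)*(s + 3)*(s^4 - 3*s^3 - 15*s^2 + 19*s + 30) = (s - 4)*(s + 1)*(s + 3)*(s^3 - 4*s^2 - 11*s + 30) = (s - 4)*(s - 2)*(s + 1)*(s + 3)*(s^2 - 2*s - 15) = (s - 5)*(s - 4)*(s - 2)*(s + 1)*(s + 3)*(s + 3)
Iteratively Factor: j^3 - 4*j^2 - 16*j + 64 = (j - 4)*(j^2 - 16) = (j - 4)^2*(j + 4)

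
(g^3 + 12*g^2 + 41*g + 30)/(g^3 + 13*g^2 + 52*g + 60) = (g + 1)/(g + 2)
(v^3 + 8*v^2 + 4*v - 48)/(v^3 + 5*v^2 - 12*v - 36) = (v^2 + 2*v - 8)/(v^2 - v - 6)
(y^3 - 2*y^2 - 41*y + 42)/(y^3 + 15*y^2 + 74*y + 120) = (y^2 - 8*y + 7)/(y^2 + 9*y + 20)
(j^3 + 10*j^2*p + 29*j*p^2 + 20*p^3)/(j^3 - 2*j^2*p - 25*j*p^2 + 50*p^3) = (j^2 + 5*j*p + 4*p^2)/(j^2 - 7*j*p + 10*p^2)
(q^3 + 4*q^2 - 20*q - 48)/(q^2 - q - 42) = (q^2 - 2*q - 8)/(q - 7)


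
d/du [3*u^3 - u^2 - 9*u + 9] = 9*u^2 - 2*u - 9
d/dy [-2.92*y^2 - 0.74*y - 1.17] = -5.84*y - 0.74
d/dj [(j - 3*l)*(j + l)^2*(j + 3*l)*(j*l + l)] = l*(j + l)*((j + 1)*(j - 3*l)*(j + l) + 2*(j + 1)*(j - 3*l)*(j + 3*l) + (j + 1)*(j + l)*(j + 3*l) + (j - 3*l)*(j + l)*(j + 3*l))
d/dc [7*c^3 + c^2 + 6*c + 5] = 21*c^2 + 2*c + 6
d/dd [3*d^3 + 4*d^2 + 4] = d*(9*d + 8)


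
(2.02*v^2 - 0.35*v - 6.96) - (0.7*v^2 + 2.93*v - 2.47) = 1.32*v^2 - 3.28*v - 4.49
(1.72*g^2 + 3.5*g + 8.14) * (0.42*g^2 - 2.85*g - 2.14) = 0.7224*g^4 - 3.432*g^3 - 10.237*g^2 - 30.689*g - 17.4196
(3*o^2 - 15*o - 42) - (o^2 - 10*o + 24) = 2*o^2 - 5*o - 66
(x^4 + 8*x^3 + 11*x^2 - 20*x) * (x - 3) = x^5 + 5*x^4 - 13*x^3 - 53*x^2 + 60*x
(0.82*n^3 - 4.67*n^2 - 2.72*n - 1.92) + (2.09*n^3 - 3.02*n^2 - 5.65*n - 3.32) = 2.91*n^3 - 7.69*n^2 - 8.37*n - 5.24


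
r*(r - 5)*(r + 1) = r^3 - 4*r^2 - 5*r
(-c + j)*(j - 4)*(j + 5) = -c*j^2 - c*j + 20*c + j^3 + j^2 - 20*j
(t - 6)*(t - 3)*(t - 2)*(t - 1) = t^4 - 12*t^3 + 47*t^2 - 72*t + 36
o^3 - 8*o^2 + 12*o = o*(o - 6)*(o - 2)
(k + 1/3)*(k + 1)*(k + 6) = k^3 + 22*k^2/3 + 25*k/3 + 2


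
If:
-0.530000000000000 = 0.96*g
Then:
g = -0.55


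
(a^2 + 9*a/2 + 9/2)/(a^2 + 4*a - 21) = (2*a^2 + 9*a + 9)/(2*(a^2 + 4*a - 21))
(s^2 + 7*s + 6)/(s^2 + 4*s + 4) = (s^2 + 7*s + 6)/(s^2 + 4*s + 4)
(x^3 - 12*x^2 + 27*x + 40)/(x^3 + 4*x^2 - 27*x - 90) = (x^2 - 7*x - 8)/(x^2 + 9*x + 18)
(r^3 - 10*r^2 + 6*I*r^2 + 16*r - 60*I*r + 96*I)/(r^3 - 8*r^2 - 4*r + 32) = (r + 6*I)/(r + 2)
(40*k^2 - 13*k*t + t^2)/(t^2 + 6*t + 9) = (40*k^2 - 13*k*t + t^2)/(t^2 + 6*t + 9)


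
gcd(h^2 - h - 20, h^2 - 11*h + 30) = h - 5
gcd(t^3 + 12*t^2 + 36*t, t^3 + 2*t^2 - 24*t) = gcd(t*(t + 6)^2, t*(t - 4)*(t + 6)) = t^2 + 6*t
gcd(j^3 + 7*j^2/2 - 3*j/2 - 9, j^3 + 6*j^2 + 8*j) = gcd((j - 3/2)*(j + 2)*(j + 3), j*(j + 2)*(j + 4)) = j + 2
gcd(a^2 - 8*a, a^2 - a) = a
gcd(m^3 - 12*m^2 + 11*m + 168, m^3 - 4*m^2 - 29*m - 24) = m^2 - 5*m - 24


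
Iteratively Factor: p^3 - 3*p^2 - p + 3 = (p - 1)*(p^2 - 2*p - 3) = (p - 3)*(p - 1)*(p + 1)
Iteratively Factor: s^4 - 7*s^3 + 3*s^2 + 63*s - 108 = (s - 4)*(s^3 - 3*s^2 - 9*s + 27) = (s - 4)*(s - 3)*(s^2 - 9) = (s - 4)*(s - 3)^2*(s + 3)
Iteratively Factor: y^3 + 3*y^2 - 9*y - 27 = (y + 3)*(y^2 - 9) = (y + 3)^2*(y - 3)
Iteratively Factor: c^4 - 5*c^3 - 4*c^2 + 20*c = (c + 2)*(c^3 - 7*c^2 + 10*c) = c*(c + 2)*(c^2 - 7*c + 10) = c*(c - 2)*(c + 2)*(c - 5)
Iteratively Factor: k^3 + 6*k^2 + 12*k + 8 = (k + 2)*(k^2 + 4*k + 4) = (k + 2)^2*(k + 2)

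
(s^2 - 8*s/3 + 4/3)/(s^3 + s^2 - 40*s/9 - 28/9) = 3*(3*s - 2)/(9*s^2 + 27*s + 14)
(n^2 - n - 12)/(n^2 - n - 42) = (-n^2 + n + 12)/(-n^2 + n + 42)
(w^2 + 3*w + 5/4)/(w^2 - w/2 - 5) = (4*w^2 + 12*w + 5)/(2*(2*w^2 - w - 10))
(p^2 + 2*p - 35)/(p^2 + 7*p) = (p - 5)/p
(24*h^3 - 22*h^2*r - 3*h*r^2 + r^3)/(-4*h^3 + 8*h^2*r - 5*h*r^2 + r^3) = (-24*h^2 - 2*h*r + r^2)/(4*h^2 - 4*h*r + r^2)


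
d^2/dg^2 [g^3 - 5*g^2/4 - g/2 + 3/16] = 6*g - 5/2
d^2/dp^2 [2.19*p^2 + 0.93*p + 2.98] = 4.38000000000000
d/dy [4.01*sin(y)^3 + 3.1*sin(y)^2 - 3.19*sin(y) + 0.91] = (12.03*sin(y)^2 + 6.2*sin(y) - 3.19)*cos(y)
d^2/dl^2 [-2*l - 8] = 0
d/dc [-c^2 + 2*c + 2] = 2 - 2*c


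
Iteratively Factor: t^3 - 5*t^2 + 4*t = (t - 1)*(t^2 - 4*t) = t*(t - 1)*(t - 4)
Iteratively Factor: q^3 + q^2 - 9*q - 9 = (q + 3)*(q^2 - 2*q - 3) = (q + 1)*(q + 3)*(q - 3)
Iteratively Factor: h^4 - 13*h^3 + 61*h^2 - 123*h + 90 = (h - 3)*(h^3 - 10*h^2 + 31*h - 30) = (h - 3)*(h - 2)*(h^2 - 8*h + 15) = (h - 5)*(h - 3)*(h - 2)*(h - 3)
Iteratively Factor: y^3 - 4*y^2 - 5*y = (y)*(y^2 - 4*y - 5) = y*(y + 1)*(y - 5)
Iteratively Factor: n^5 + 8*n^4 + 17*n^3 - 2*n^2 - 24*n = (n)*(n^4 + 8*n^3 + 17*n^2 - 2*n - 24) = n*(n + 3)*(n^3 + 5*n^2 + 2*n - 8) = n*(n - 1)*(n + 3)*(n^2 + 6*n + 8) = n*(n - 1)*(n + 2)*(n + 3)*(n + 4)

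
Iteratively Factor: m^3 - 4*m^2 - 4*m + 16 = (m - 2)*(m^2 - 2*m - 8) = (m - 2)*(m + 2)*(m - 4)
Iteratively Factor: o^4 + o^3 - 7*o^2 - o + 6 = (o - 2)*(o^3 + 3*o^2 - o - 3) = (o - 2)*(o + 1)*(o^2 + 2*o - 3) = (o - 2)*(o + 1)*(o + 3)*(o - 1)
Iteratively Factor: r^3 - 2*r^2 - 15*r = (r - 5)*(r^2 + 3*r) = r*(r - 5)*(r + 3)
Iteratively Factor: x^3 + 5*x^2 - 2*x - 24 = (x + 4)*(x^2 + x - 6) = (x - 2)*(x + 4)*(x + 3)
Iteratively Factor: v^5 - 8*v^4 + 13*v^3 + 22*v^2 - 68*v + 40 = (v - 2)*(v^4 - 6*v^3 + v^2 + 24*v - 20) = (v - 5)*(v - 2)*(v^3 - v^2 - 4*v + 4) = (v - 5)*(v - 2)^2*(v^2 + v - 2) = (v - 5)*(v - 2)^2*(v - 1)*(v + 2)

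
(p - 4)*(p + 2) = p^2 - 2*p - 8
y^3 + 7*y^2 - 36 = (y - 2)*(y + 3)*(y + 6)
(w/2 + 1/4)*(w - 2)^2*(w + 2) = w^4/2 - 3*w^3/4 - 5*w^2/2 + 3*w + 2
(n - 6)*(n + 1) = n^2 - 5*n - 6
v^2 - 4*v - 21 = (v - 7)*(v + 3)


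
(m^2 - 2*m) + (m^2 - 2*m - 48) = 2*m^2 - 4*m - 48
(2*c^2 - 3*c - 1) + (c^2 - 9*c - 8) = 3*c^2 - 12*c - 9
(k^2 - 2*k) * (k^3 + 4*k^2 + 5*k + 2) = k^5 + 2*k^4 - 3*k^3 - 8*k^2 - 4*k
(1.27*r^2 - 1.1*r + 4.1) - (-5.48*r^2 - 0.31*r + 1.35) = 6.75*r^2 - 0.79*r + 2.75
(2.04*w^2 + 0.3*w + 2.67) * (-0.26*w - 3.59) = -0.5304*w^3 - 7.4016*w^2 - 1.7712*w - 9.5853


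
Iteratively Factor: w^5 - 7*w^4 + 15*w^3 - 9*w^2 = (w - 3)*(w^4 - 4*w^3 + 3*w^2) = w*(w - 3)*(w^3 - 4*w^2 + 3*w) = w*(w - 3)^2*(w^2 - w) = w^2*(w - 3)^2*(w - 1)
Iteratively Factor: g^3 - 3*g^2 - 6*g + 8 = (g - 4)*(g^2 + g - 2) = (g - 4)*(g - 1)*(g + 2)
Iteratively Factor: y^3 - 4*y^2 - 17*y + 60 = (y + 4)*(y^2 - 8*y + 15) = (y - 3)*(y + 4)*(y - 5)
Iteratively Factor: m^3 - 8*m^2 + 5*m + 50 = (m - 5)*(m^2 - 3*m - 10) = (m - 5)^2*(m + 2)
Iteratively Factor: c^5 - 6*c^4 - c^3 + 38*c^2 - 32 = (c - 4)*(c^4 - 2*c^3 - 9*c^2 + 2*c + 8) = (c - 4)*(c - 1)*(c^3 - c^2 - 10*c - 8) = (c - 4)*(c - 1)*(c + 1)*(c^2 - 2*c - 8) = (c - 4)^2*(c - 1)*(c + 1)*(c + 2)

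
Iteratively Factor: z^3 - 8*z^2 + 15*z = (z - 3)*(z^2 - 5*z) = (z - 5)*(z - 3)*(z)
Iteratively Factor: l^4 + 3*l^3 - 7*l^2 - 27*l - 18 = (l + 1)*(l^3 + 2*l^2 - 9*l - 18) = (l - 3)*(l + 1)*(l^2 + 5*l + 6) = (l - 3)*(l + 1)*(l + 2)*(l + 3)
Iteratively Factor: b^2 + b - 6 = (b - 2)*(b + 3)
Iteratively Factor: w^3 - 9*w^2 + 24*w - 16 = (w - 1)*(w^2 - 8*w + 16) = (w - 4)*(w - 1)*(w - 4)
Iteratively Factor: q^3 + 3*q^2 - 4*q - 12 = (q + 2)*(q^2 + q - 6) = (q - 2)*(q + 2)*(q + 3)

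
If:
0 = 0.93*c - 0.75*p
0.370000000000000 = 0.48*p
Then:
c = 0.62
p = 0.77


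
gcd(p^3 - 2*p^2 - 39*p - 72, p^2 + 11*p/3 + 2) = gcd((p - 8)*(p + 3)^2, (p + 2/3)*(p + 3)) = p + 3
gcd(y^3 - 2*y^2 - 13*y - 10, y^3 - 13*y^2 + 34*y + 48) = y + 1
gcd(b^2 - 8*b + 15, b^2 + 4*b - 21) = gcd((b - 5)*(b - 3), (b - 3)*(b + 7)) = b - 3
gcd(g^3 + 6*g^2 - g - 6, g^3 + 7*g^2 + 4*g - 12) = g^2 + 5*g - 6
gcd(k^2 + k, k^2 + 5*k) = k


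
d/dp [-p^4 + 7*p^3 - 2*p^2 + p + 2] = -4*p^3 + 21*p^2 - 4*p + 1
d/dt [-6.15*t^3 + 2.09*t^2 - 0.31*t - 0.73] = -18.45*t^2 + 4.18*t - 0.31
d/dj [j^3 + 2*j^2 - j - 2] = 3*j^2 + 4*j - 1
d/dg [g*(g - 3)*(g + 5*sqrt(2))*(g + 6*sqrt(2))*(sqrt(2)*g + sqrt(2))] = 5*sqrt(2)*g^4 - 8*sqrt(2)*g^3 + 88*g^3 - 132*g^2 + 171*sqrt(2)*g^2 - 240*sqrt(2)*g - 132*g - 180*sqrt(2)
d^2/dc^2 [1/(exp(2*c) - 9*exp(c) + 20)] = ((9 - 4*exp(c))*(exp(2*c) - 9*exp(c) + 20) + 2*(2*exp(c) - 9)^2*exp(c))*exp(c)/(exp(2*c) - 9*exp(c) + 20)^3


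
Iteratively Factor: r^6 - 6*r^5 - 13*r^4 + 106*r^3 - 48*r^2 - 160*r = (r)*(r^5 - 6*r^4 - 13*r^3 + 106*r^2 - 48*r - 160) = r*(r + 1)*(r^4 - 7*r^3 - 6*r^2 + 112*r - 160) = r*(r - 2)*(r + 1)*(r^3 - 5*r^2 - 16*r + 80) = r*(r - 5)*(r - 2)*(r + 1)*(r^2 - 16) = r*(r - 5)*(r - 4)*(r - 2)*(r + 1)*(r + 4)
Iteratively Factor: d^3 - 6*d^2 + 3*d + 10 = (d - 5)*(d^2 - d - 2) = (d - 5)*(d - 2)*(d + 1)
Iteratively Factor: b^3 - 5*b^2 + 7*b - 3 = (b - 1)*(b^2 - 4*b + 3) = (b - 3)*(b - 1)*(b - 1)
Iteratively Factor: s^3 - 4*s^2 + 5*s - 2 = (s - 1)*(s^2 - 3*s + 2) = (s - 2)*(s - 1)*(s - 1)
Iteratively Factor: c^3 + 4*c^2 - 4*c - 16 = (c + 2)*(c^2 + 2*c - 8) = (c - 2)*(c + 2)*(c + 4)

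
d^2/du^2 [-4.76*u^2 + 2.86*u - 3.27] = -9.52000000000000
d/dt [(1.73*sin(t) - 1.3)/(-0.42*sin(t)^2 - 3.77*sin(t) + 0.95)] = (0.7266*sin(t)^2 - 1.092*sin(t) - 3.2575)*cos(t)/(0.1764*sin(t)^4 + 3.1668*sin(t)^3 + 13.4149*sin(t)^2 - 7.163*sin(t) + 0.9025)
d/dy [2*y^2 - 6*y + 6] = 4*y - 6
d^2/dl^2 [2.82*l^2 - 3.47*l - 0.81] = 5.64000000000000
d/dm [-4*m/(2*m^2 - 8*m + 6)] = 2*(m^2 - 3)/(m^4 - 8*m^3 + 22*m^2 - 24*m + 9)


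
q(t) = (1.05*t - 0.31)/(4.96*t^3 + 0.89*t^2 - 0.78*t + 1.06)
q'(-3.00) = 0.02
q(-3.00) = 0.03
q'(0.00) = 0.78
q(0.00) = -0.29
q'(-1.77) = 0.14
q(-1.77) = 0.10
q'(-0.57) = 4.81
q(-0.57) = -1.04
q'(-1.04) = 2.12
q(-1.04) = 0.51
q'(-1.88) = 0.11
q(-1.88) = 0.08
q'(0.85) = -0.14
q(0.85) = 0.14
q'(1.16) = -0.12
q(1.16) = 0.10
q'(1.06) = -0.13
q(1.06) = 0.11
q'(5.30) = -0.00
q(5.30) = 0.01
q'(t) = (1.05*t - 0.31)*(-14.88*t^2 - 1.78*t + 0.78)/(4.96*t^3 + 0.89*t^2 - 0.78*t + 1.06)^2 + 1.05/(4.96*t^3 + 0.89*t^2 - 0.78*t + 1.06)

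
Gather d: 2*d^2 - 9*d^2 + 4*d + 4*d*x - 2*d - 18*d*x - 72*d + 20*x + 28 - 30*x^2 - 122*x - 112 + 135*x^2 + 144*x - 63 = -7*d^2 + d*(-14*x - 70) + 105*x^2 + 42*x - 147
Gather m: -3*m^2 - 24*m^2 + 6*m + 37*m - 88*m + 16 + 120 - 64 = -27*m^2 - 45*m + 72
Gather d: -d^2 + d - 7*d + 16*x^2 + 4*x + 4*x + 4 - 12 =-d^2 - 6*d + 16*x^2 + 8*x - 8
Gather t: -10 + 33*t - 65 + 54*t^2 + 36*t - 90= 54*t^2 + 69*t - 165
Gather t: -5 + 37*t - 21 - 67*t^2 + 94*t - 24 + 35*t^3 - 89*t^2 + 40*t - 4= 35*t^3 - 156*t^2 + 171*t - 54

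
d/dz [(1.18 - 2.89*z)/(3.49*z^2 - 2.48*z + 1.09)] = (10.0861*z^2 - 8.2364*z - 0.223700000000001)/(12.1801*z^4 - 17.3104*z^3 + 13.7586*z^2 - 5.4064*z + 1.1881)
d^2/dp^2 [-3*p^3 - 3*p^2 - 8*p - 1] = -18*p - 6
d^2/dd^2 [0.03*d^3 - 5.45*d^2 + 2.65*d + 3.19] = 0.18*d - 10.9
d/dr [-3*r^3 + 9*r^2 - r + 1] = -9*r^2 + 18*r - 1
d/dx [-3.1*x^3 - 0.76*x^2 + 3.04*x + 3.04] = -9.3*x^2 - 1.52*x + 3.04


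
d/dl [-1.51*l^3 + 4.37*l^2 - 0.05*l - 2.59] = -4.53*l^2 + 8.74*l - 0.05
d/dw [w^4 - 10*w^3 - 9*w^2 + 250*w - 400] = 4*w^3 - 30*w^2 - 18*w + 250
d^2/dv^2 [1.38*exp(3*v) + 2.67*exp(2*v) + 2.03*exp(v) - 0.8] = (12.42*exp(2*v) + 10.68*exp(v) + 2.03)*exp(v)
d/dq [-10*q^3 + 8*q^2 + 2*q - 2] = -30*q^2 + 16*q + 2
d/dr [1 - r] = -1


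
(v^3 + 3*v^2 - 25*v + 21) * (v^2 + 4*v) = v^5 + 7*v^4 - 13*v^3 - 79*v^2 + 84*v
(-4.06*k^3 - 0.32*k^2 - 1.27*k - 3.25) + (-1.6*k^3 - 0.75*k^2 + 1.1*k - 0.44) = -5.66*k^3 - 1.07*k^2 - 0.17*k - 3.69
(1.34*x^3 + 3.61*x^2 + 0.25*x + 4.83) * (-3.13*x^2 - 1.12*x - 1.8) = -4.1942*x^5 - 12.8001*x^4 - 7.2377*x^3 - 21.8959*x^2 - 5.8596*x - 8.694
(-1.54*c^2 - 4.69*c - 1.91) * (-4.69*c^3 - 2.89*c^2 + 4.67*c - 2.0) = 7.2226*c^5 + 26.4467*c^4 + 15.3202*c^3 - 13.3024*c^2 + 0.460300000000002*c + 3.82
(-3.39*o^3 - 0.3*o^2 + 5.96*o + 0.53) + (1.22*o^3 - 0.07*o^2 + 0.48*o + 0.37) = -2.17*o^3 - 0.37*o^2 + 6.44*o + 0.9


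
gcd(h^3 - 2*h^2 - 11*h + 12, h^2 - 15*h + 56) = 1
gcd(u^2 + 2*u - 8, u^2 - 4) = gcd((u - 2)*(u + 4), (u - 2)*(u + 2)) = u - 2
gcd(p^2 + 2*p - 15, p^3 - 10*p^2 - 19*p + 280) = p + 5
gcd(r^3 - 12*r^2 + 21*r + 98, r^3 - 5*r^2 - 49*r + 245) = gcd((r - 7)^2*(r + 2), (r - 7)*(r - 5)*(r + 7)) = r - 7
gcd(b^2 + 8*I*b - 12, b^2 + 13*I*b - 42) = b + 6*I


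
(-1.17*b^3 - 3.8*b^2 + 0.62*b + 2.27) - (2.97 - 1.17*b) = -1.17*b^3 - 3.8*b^2 + 1.79*b - 0.7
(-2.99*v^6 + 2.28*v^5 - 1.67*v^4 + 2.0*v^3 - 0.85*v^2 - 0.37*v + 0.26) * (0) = 0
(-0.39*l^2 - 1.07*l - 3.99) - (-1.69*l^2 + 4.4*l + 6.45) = 1.3*l^2 - 5.47*l - 10.44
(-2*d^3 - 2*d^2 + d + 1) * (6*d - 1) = -12*d^4 - 10*d^3 + 8*d^2 + 5*d - 1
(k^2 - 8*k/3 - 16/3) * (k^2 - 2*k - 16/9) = k^4 - 14*k^3/3 - 16*k^2/9 + 416*k/27 + 256/27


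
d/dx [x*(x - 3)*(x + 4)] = 3*x^2 + 2*x - 12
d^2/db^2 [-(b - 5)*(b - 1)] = -2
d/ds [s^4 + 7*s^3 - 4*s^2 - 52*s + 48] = 4*s^3 + 21*s^2 - 8*s - 52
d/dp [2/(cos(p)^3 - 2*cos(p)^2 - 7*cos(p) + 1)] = 2*(3*cos(p)^2 - 4*cos(p) - 7)*sin(p)/(25*cos(p)/4 + cos(2*p) - cos(3*p)/4)^2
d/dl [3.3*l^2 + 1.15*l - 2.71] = 6.6*l + 1.15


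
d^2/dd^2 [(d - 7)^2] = 2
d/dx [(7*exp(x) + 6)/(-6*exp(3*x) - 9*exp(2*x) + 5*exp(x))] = 3*(28*exp(3*x) + 57*exp(2*x) + 36*exp(x) - 10)*exp(-x)/(36*exp(4*x) + 108*exp(3*x) + 21*exp(2*x) - 90*exp(x) + 25)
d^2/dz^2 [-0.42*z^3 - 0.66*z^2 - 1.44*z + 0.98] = -2.52*z - 1.32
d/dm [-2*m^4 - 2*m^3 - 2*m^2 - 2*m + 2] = -8*m^3 - 6*m^2 - 4*m - 2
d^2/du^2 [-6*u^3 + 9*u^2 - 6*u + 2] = 18 - 36*u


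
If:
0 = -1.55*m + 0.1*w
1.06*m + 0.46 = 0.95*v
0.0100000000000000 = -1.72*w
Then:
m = -0.00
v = 0.48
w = -0.01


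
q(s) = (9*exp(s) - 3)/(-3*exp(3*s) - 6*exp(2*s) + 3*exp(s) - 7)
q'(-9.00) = 0.00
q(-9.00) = 0.43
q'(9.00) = 0.00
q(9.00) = 0.00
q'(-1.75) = -0.23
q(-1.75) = 0.22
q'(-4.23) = -0.02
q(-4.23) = 0.41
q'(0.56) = 0.34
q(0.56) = -0.35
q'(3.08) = 0.01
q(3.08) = -0.01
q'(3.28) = 0.01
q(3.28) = -0.00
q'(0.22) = 0.18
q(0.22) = -0.45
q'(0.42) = 0.30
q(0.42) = -0.40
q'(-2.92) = -0.06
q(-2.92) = 0.37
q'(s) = (9*exp(s) - 3)*(9*exp(3*s) + 12*exp(2*s) - 3*exp(s))/(-3*exp(3*s) - 6*exp(2*s) + 3*exp(s) - 7)^2 + 9*exp(s)/(-3*exp(3*s) - 6*exp(2*s) + 3*exp(s) - 7) = (54*exp(3*s) + 27*exp(2*s) - 36*exp(s) - 54)*exp(s)/(9*exp(6*s) + 36*exp(5*s) + 18*exp(4*s) + 6*exp(3*s) + 93*exp(2*s) - 42*exp(s) + 49)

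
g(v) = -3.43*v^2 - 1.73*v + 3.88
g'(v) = -6.86*v - 1.73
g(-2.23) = -9.32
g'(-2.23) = 13.57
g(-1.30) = 0.33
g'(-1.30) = 7.19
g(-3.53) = -32.75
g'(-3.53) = 22.49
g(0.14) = 3.57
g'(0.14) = -2.69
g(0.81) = 0.23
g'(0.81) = -7.29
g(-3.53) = -32.75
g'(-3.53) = 22.49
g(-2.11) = -7.74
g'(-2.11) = 12.74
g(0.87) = -0.22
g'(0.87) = -7.70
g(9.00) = -289.52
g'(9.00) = -63.47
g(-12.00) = -469.28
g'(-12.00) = 80.59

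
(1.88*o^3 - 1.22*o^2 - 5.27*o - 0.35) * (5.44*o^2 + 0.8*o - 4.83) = 10.2272*o^5 - 5.1328*o^4 - 38.7252*o^3 - 0.2274*o^2 + 25.1741*o + 1.6905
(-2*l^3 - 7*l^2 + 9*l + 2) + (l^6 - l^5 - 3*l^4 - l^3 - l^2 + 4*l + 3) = l^6 - l^5 - 3*l^4 - 3*l^3 - 8*l^2 + 13*l + 5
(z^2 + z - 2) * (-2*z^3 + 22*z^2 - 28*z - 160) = -2*z^5 + 20*z^4 - 2*z^3 - 232*z^2 - 104*z + 320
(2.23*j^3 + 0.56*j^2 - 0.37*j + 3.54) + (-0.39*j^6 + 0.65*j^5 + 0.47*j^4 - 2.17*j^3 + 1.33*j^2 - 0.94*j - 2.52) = -0.39*j^6 + 0.65*j^5 + 0.47*j^4 + 0.0600000000000001*j^3 + 1.89*j^2 - 1.31*j + 1.02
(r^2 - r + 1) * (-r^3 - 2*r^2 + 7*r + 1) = -r^5 - r^4 + 8*r^3 - 8*r^2 + 6*r + 1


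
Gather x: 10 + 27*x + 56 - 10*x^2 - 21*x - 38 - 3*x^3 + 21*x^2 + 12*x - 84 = -3*x^3 + 11*x^2 + 18*x - 56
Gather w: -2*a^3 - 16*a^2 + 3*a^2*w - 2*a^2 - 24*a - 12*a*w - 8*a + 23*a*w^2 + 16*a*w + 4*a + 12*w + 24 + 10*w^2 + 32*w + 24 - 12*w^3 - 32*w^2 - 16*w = -2*a^3 - 18*a^2 - 28*a - 12*w^3 + w^2*(23*a - 22) + w*(3*a^2 + 4*a + 28) + 48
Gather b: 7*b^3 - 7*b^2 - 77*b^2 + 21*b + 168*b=7*b^3 - 84*b^2 + 189*b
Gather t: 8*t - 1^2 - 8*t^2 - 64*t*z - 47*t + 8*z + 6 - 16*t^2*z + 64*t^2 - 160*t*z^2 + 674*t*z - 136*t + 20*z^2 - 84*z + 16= t^2*(56 - 16*z) + t*(-160*z^2 + 610*z - 175) + 20*z^2 - 76*z + 21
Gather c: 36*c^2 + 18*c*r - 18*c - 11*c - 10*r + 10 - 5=36*c^2 + c*(18*r - 29) - 10*r + 5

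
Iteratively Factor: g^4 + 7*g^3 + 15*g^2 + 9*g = (g + 1)*(g^3 + 6*g^2 + 9*g) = (g + 1)*(g + 3)*(g^2 + 3*g) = g*(g + 1)*(g + 3)*(g + 3)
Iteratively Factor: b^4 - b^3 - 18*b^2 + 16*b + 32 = (b + 1)*(b^3 - 2*b^2 - 16*b + 32) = (b - 2)*(b + 1)*(b^2 - 16) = (b - 2)*(b + 1)*(b + 4)*(b - 4)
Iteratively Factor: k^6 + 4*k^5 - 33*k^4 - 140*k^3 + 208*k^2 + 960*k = (k + 4)*(k^5 - 33*k^3 - 8*k^2 + 240*k) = (k - 3)*(k + 4)*(k^4 + 3*k^3 - 24*k^2 - 80*k) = k*(k - 3)*(k + 4)*(k^3 + 3*k^2 - 24*k - 80) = k*(k - 3)*(k + 4)^2*(k^2 - k - 20) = k*(k - 3)*(k + 4)^3*(k - 5)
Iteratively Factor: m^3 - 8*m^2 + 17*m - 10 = (m - 1)*(m^2 - 7*m + 10) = (m - 5)*(m - 1)*(m - 2)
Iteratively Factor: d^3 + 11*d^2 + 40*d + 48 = (d + 4)*(d^2 + 7*d + 12) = (d + 3)*(d + 4)*(d + 4)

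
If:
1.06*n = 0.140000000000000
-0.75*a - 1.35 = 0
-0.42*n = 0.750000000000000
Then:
No Solution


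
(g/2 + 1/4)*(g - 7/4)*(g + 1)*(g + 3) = g^4/2 + 11*g^3/8 - 23*g^2/16 - 29*g/8 - 21/16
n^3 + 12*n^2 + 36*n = n*(n + 6)^2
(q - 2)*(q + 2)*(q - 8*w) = q^3 - 8*q^2*w - 4*q + 32*w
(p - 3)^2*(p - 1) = p^3 - 7*p^2 + 15*p - 9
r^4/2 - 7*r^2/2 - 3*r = r*(r/2 + 1/2)*(r - 3)*(r + 2)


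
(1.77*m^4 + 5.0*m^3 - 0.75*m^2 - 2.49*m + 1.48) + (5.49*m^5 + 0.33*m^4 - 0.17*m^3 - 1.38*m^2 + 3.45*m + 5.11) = 5.49*m^5 + 2.1*m^4 + 4.83*m^3 - 2.13*m^2 + 0.96*m + 6.59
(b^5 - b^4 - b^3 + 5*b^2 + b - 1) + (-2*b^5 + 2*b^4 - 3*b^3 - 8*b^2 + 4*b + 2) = -b^5 + b^4 - 4*b^3 - 3*b^2 + 5*b + 1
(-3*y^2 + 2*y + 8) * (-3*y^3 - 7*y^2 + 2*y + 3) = 9*y^5 + 15*y^4 - 44*y^3 - 61*y^2 + 22*y + 24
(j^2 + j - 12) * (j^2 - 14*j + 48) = j^4 - 13*j^3 + 22*j^2 + 216*j - 576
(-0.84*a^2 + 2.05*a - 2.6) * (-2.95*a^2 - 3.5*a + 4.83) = 2.478*a^4 - 3.1075*a^3 - 3.5622*a^2 + 19.0015*a - 12.558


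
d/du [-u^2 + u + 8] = 1 - 2*u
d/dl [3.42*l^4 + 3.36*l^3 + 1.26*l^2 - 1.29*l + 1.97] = 13.68*l^3 + 10.08*l^2 + 2.52*l - 1.29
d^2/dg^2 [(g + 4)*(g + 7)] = 2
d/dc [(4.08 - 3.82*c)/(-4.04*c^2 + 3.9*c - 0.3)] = (-15.4328*c^2 + 32.9664*c - 14.766)/(16.3216*c^4 - 31.512*c^3 + 17.634*c^2 - 2.34*c + 0.09)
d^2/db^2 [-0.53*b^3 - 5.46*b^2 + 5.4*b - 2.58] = -3.18*b - 10.92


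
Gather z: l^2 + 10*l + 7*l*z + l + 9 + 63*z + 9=l^2 + 11*l + z*(7*l + 63) + 18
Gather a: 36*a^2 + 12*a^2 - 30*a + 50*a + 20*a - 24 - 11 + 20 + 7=48*a^2 + 40*a - 8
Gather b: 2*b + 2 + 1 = 2*b + 3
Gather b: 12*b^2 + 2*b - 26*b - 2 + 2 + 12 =12*b^2 - 24*b + 12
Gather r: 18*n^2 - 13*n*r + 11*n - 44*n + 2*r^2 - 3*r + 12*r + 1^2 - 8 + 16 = 18*n^2 - 33*n + 2*r^2 + r*(9 - 13*n) + 9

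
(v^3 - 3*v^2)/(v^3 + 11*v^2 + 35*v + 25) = v^2*(v - 3)/(v^3 + 11*v^2 + 35*v + 25)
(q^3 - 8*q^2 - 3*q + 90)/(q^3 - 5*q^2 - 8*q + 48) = (q^2 - 11*q + 30)/(q^2 - 8*q + 16)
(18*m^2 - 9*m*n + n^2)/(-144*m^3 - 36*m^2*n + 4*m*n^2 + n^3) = (-3*m + n)/(24*m^2 + 10*m*n + n^2)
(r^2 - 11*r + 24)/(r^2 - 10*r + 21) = (r - 8)/(r - 7)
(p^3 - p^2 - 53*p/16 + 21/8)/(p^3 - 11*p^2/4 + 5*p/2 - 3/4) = (4*p^2 - p - 14)/(4*(p^2 - 2*p + 1))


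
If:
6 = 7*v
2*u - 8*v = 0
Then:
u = 24/7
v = 6/7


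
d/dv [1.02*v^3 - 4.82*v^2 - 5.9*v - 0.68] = 3.06*v^2 - 9.64*v - 5.9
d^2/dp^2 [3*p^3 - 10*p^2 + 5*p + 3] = 18*p - 20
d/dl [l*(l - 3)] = 2*l - 3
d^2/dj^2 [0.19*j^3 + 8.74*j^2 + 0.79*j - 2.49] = 1.14*j + 17.48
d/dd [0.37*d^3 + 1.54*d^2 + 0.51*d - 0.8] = 1.11*d^2 + 3.08*d + 0.51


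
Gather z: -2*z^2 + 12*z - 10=-2*z^2 + 12*z - 10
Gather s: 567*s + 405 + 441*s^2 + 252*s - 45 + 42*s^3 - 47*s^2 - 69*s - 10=42*s^3 + 394*s^2 + 750*s + 350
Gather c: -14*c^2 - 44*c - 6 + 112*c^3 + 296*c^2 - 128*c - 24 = 112*c^3 + 282*c^2 - 172*c - 30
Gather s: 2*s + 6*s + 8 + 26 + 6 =8*s + 40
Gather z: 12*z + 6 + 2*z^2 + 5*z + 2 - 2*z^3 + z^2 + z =-2*z^3 + 3*z^2 + 18*z + 8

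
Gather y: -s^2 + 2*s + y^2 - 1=-s^2 + 2*s + y^2 - 1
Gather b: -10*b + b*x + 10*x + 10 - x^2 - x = b*(x - 10) - x^2 + 9*x + 10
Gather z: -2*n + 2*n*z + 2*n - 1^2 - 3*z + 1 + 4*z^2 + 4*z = 4*z^2 + z*(2*n + 1)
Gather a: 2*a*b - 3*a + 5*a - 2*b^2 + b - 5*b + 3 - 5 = a*(2*b + 2) - 2*b^2 - 4*b - 2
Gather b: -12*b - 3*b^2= -3*b^2 - 12*b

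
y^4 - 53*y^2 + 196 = (y - 7)*(y - 2)*(y + 2)*(y + 7)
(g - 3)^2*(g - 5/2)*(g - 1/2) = g^4 - 9*g^3 + 113*g^2/4 - 69*g/2 + 45/4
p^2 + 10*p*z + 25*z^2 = (p + 5*z)^2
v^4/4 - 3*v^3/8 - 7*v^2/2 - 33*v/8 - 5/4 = (v/2 + 1/4)*(v/2 + 1)*(v - 5)*(v + 1)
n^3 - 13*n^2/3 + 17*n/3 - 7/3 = (n - 7/3)*(n - 1)^2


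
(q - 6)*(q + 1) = q^2 - 5*q - 6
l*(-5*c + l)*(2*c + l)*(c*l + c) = -10*c^3*l^2 - 10*c^3*l - 3*c^2*l^3 - 3*c^2*l^2 + c*l^4 + c*l^3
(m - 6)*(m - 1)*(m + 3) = m^3 - 4*m^2 - 15*m + 18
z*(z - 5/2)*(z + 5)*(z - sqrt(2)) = z^4 - sqrt(2)*z^3 + 5*z^3/2 - 25*z^2/2 - 5*sqrt(2)*z^2/2 + 25*sqrt(2)*z/2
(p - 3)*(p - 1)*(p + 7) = p^3 + 3*p^2 - 25*p + 21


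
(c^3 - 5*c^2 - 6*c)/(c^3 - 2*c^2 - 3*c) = (c - 6)/(c - 3)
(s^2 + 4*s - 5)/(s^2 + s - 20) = (s - 1)/(s - 4)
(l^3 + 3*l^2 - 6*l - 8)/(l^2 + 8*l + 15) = (l^3 + 3*l^2 - 6*l - 8)/(l^2 + 8*l + 15)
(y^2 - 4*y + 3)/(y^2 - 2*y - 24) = (-y^2 + 4*y - 3)/(-y^2 + 2*y + 24)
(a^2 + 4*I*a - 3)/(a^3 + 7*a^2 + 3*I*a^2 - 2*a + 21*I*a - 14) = (a + 3*I)/(a^2 + a*(7 + 2*I) + 14*I)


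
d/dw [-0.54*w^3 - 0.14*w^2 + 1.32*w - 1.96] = -1.62*w^2 - 0.28*w + 1.32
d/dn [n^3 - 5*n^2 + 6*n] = 3*n^2 - 10*n + 6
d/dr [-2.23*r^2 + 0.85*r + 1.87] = 0.85 - 4.46*r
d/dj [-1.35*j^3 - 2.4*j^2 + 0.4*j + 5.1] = -4.05*j^2 - 4.8*j + 0.4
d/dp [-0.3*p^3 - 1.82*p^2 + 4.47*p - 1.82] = -0.9*p^2 - 3.64*p + 4.47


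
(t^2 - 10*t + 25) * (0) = 0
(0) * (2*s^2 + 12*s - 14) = 0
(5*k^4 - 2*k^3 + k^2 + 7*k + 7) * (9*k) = 45*k^5 - 18*k^4 + 9*k^3 + 63*k^2 + 63*k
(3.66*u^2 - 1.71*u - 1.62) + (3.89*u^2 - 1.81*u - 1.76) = 7.55*u^2 - 3.52*u - 3.38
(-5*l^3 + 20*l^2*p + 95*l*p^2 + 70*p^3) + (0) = -5*l^3 + 20*l^2*p + 95*l*p^2 + 70*p^3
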